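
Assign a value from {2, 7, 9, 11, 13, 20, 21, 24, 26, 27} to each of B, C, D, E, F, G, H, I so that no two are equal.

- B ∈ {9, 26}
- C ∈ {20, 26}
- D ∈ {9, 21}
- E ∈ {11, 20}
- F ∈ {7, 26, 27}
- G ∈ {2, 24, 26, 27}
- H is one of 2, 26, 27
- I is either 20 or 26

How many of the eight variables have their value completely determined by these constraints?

C and I between them cover only {20, 26} — a naked pair. Remove those values from B, E, F, G, H.
B has just one choice, so B = 9. Eliminate 9 elsewhere: D.
D must be 21 (only option left).
E's domain is down to {11}, so E = 11.
Determined: B=9, D=21, E=11. The other variables each still have more than one consistent value. That makes 3.

3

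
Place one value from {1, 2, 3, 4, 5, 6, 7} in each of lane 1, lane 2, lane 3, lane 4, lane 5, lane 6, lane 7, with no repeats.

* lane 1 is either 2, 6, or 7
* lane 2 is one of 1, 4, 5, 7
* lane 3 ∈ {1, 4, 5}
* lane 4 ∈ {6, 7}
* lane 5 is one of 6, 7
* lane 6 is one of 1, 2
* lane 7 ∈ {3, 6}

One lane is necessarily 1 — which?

lane 6

The 7 variables together cover exactly {1, 2, 3, 4, 5, 6, 7} — 7 values for 7 variables — and 3 appears only in lane 7's list, so lane 7 = 3.
lane 4 and lane 5 share exactly the 2 values {6, 7}; by pigeonhole those values go to them, so strike 6, 7 from lane 1, lane 2.
That leaves lane 1 = 2. Strike 2 from lane 6.
So 1 goes to lane 6.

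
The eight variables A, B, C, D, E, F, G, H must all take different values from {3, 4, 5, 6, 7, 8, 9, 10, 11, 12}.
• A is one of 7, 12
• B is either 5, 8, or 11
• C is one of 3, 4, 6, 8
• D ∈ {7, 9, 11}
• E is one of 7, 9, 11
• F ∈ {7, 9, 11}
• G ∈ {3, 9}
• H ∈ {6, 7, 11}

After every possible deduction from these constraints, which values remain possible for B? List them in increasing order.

5, 8

The 3 variables D, E, F are confined to {7, 9, 11}, which locks those values in; drop them from A, B, G, H.
A has just one choice, so A = 12.
G has just one choice, so G = 3. Strike 3 from C.
That leaves H = 6. Strike 6 from C.
No further eliminations apply; B can still be any of 5, 8.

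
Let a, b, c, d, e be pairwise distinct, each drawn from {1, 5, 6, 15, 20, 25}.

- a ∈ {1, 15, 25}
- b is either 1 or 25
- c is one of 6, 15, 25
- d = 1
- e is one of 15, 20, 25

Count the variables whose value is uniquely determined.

5

d must be 1 (only option left). Remove 1 from a, b.
That leaves b = 25. So a, c, e can't be 25.
a must be 15 (only option left). Remove 15 from c, e.
c must be 6 (only option left).
e must be 20 (only option left).
Every variable is fixed: a=15, b=25, c=6, d=1, e=20. That makes 5.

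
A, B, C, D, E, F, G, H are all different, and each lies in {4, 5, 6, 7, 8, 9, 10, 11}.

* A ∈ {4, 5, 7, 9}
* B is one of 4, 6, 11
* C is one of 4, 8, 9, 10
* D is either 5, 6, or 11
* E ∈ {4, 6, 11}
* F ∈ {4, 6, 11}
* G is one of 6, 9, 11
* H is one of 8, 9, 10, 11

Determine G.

Among the 8 variables, 7 fits only A (and all 8 values in {4, 5, 6, 7, 8, 9, 10, 11} must be used), so A = 7.
Among the 7 still-open variables, 5 fits only D (and all 7 values in {4, 5, 6, 8, 9, 10, 11} must be used), so D = 5.
B, E, F share exactly the 3 values {4, 6, 11}; by pigeonhole those values go to them, so strike 4, 6, 11 from C, G, H.
So G = 9.

9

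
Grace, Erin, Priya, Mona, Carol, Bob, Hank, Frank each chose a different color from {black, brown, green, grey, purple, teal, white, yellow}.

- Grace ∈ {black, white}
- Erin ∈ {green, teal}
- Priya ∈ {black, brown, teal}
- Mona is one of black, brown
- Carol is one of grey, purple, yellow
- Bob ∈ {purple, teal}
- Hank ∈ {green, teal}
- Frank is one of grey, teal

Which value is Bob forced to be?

Among the 8 variables, white fits only Grace (and all 8 values in {black, brown, green, grey, purple, teal, white, yellow} must be used), so Grace = white.
The 7 still-open variables draw from only 7 values {black, brown, green, grey, purple, teal, yellow}, so each is used; only Carol can be yellow, hence Carol = yellow.
The 6 still-open variables together cover exactly {black, brown, green, grey, purple, teal} — 6 values for 6 variables — and grey appears only in Frank's list, so Frank = grey.
Among the 5 still-open variables, purple fits only Bob (and all 5 values in {black, brown, green, purple, teal} must be used), so Bob = purple.

purple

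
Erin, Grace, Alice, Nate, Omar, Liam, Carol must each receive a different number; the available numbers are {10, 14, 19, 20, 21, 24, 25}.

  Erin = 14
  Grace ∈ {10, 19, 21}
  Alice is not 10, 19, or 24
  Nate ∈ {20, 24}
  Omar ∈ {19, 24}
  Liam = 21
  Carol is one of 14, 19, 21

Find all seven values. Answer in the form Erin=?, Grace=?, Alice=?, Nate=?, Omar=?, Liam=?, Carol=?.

Erin has just one choice, so Erin = 14. Eliminate 14 elsewhere: Alice, Carol.
Liam has just one choice, so Liam = 21. Eliminate 21 elsewhere: Grace, Alice, Carol.
Carol must be 19 (only option left). Remove 19 from Grace, Omar.
That leaves Grace = 10.
That leaves Omar = 24. So Nate can't be 24.
Nate must be 20 (only option left). So Alice can't be 20.
Alice's domain is down to {25}, so Alice = 25.

Erin=14, Grace=10, Alice=25, Nate=20, Omar=24, Liam=21, Carol=19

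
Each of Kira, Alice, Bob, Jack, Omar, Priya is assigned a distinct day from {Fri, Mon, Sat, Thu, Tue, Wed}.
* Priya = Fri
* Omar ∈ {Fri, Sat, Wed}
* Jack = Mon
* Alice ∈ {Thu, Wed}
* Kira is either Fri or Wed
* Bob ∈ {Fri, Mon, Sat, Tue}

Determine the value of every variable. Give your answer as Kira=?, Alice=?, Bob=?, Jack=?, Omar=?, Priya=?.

Jack must be Mon (only option left). Eliminate Mon elsewhere: Bob.
Priya must be Fri (only option left). So Kira, Bob, Omar can't be Fri.
Kira's domain is down to {Wed}, so Kira = Wed. So Alice, Omar can't be Wed.
Alice must be Thu (only option left).
Omar's domain is down to {Sat}, so Omar = Sat. Strike Sat from Bob.
Bob must be Tue (only option left).

Kira=Wed, Alice=Thu, Bob=Tue, Jack=Mon, Omar=Sat, Priya=Fri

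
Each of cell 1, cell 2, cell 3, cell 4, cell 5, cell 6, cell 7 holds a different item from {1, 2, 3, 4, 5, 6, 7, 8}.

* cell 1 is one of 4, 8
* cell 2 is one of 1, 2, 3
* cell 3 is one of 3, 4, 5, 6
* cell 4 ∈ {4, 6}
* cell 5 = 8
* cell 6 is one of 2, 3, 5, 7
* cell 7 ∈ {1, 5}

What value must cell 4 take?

6

cell 5 has just one choice, so cell 5 = 8. Remove 8 from cell 1.
cell 1 has just one choice, so cell 1 = 4. So cell 3, cell 4 can't be 4.
So cell 4 = 6.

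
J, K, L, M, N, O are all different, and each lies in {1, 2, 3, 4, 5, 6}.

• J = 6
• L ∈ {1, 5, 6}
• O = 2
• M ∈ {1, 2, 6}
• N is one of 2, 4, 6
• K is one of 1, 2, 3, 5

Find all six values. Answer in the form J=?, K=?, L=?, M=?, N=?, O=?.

J=6, K=3, L=5, M=1, N=4, O=2

J must be 6 (only option left). Strike 6 from L, M, N.
O must be 2 (only option left). So K, M, N can't be 2.
That leaves M = 1. Remove 1 from K, L.
That leaves N = 4.
That leaves L = 5. Remove 5 from K.
K must be 3 (only option left).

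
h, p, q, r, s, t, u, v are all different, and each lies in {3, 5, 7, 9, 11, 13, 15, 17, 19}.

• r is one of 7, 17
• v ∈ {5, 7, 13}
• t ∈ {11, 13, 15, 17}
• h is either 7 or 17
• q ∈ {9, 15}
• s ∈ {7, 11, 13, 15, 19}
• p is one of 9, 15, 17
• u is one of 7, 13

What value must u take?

The 8 variables together cover exactly {5, 7, 9, 11, 13, 15, 17, 19} — 8 values for 8 variables — and 5 appears only in v's list, so v = 5.
Among the 7 still-open variables, 19 fits only s (and all 7 values in {7, 9, 11, 13, 15, 17, 19} must be used), so s = 19.
The 6 still-open variables together cover exactly {7, 9, 11, 13, 15, 17} — 6 values for 6 variables — and 11 appears only in t's list, so t = 11.
The 5 still-open variables together cover exactly {7, 9, 13, 15, 17} — 5 values for 5 variables — and 13 appears only in u's list, so u = 13.

13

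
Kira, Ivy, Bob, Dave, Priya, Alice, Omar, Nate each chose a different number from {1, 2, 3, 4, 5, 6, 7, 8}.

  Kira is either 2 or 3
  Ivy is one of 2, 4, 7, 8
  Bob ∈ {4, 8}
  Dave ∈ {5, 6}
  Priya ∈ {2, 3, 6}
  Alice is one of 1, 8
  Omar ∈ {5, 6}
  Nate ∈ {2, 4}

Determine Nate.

4

The 8 variables together cover exactly {1, 2, 3, 4, 5, 6, 7, 8} — 8 values for 8 variables — and 1 appears only in Alice's list, so Alice = 1.
Among the 7 still-open variables, 7 fits only Ivy (and all 7 values in {2, 3, 4, 5, 6, 7, 8} must be used), so Ivy = 7.
The 6 still-open variables together cover exactly {2, 3, 4, 5, 6, 8} — 6 values for 6 variables — and 8 appears only in Bob's list, so Bob = 8.
The 5 still-open variables draw from only 5 values {2, 3, 4, 5, 6}, so each is used; only Nate can be 4, hence Nate = 4.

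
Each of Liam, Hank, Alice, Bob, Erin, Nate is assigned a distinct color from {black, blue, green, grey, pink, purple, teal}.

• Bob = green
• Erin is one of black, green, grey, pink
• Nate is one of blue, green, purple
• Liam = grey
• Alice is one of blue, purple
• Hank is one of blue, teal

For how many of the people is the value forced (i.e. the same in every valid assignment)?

Liam must be grey (only option left). Strike grey from Erin.
Bob must be green (only option left). Strike green from Erin, Nate.
Alice and Nate share exactly the 2 values {blue, purple}; by pigeonhole those values go to them, so strike blue, purple from Hank.
Hank must be teal (only option left).
Determined: Liam=grey, Hank=teal, Bob=green. The other people each still have more than one consistent value. That makes 3.

3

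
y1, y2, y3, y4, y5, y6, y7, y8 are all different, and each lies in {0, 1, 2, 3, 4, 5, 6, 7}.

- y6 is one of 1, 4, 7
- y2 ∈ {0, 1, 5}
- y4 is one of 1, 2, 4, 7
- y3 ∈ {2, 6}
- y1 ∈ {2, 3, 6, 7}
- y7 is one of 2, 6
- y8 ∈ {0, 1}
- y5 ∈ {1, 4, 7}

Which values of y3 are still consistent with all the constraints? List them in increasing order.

Among the 8 variables, 3 fits only y1 (and all 8 values in {0, 1, 2, 3, 4, 5, 6, 7} must be used), so y1 = 3.
Among the 7 still-open variables, 5 fits only y2 (and all 7 values in {0, 1, 2, 4, 5, 6, 7} must be used), so y2 = 5.
Among the 6 still-open variables, 0 fits only y8 (and all 6 values in {0, 1, 2, 4, 6, 7} must be used), so y8 = 0.
y3 and y7 share exactly the 2 values {2, 6}; by pigeonhole those values go to them, so strike 2, 6 from y4.
No further eliminations apply; y3 can still be any of 2, 6.

2, 6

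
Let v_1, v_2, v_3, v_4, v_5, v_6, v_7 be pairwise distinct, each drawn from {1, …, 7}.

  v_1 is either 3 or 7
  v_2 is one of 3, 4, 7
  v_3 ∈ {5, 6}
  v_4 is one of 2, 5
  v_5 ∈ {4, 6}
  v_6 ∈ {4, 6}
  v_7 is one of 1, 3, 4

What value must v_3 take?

The 7 variables draw from only 7 values {1, 2, 3, 4, 5, 6, 7}, so each is used; only v_7 can be 1, hence v_7 = 1.
The 6 still-open variables draw from only 6 values {2, 3, 4, 5, 6, 7}, so each is used; only v_4 can be 2, hence v_4 = 2.
Among the 5 still-open variables, 5 fits only v_3 (and all 5 values in {3, 4, 5, 6, 7} must be used), so v_3 = 5.

5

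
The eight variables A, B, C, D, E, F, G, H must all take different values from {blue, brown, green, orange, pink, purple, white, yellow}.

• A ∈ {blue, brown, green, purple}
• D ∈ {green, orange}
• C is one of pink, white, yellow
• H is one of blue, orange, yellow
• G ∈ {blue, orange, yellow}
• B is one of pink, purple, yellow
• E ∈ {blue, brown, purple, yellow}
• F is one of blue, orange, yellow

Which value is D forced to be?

The 8 variables together cover exactly {blue, brown, green, orange, pink, purple, white, yellow} — 8 values for 8 variables — and white appears only in C's list, so C = white.
Among the 7 still-open variables, pink fits only B (and all 7 values in {blue, brown, green, orange, pink, purple, yellow} must be used), so B = pink.
F, G, H between them cover only {blue, orange, yellow} — a naked triple. Remove those values from A, D, E.
So D = green.

green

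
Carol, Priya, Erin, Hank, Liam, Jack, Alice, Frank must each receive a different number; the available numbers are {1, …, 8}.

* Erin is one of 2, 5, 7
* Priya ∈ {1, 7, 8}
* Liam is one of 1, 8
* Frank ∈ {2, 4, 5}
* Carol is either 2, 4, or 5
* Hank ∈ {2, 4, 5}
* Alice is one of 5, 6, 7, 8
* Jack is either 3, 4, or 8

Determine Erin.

7

Among the 8 variables, 3 fits only Jack (and all 8 values in {1, 2, 3, 4, 5, 6, 7, 8} must be used), so Jack = 3.
Among the 7 still-open variables, 6 fits only Alice (and all 7 values in {1, 2, 4, 5, 6, 7, 8} must be used), so Alice = 6.
Carol, Hank, Frank share exactly the 3 values {2, 4, 5}; by pigeonhole those values go to them, so strike 2, 4, 5 from Erin.
So Erin = 7.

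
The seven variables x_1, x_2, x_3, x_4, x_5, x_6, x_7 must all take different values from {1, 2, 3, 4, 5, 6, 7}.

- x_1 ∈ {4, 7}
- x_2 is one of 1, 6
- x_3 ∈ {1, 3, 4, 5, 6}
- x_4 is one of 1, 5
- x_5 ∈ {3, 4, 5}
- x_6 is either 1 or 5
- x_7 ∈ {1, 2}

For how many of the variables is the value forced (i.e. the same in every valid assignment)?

3

The 7 variables draw from only 7 values {1, 2, 3, 4, 5, 6, 7}, so each is used; only x_7 can be 2, hence x_7 = 2.
The 6 still-open variables draw from only 6 values {1, 3, 4, 5, 6, 7}, so each is used; only x_1 can be 7, hence x_1 = 7.
x_4 and x_6 share exactly the 2 values {1, 5}; by pigeonhole those values go to them, so strike 1, 5 from x_2, x_3, x_5.
That leaves x_2 = 6. Eliminate 6 elsewhere: x_3.
Determined: x_1=7, x_2=6, x_7=2. The other variables each still have more than one consistent value. That makes 3.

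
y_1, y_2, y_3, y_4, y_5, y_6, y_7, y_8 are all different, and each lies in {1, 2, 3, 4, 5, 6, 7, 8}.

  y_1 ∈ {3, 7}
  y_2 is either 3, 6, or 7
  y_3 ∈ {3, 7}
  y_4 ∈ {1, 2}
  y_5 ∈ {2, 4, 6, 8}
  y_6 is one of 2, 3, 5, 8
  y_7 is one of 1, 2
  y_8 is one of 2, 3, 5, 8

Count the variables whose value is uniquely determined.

2

The 8 variables draw from only 8 values {1, 2, 3, 4, 5, 6, 7, 8}, so each is used; only y_5 can be 4, hence y_5 = 4.
Among the 7 still-open variables, 6 fits only y_2 (and all 7 values in {1, 2, 3, 5, 6, 7, 8} must be used), so y_2 = 6.
The 2 variables y_1 and y_3 are confined to {3, 7}, which locks those values in; drop them from y_6, y_8.
The 2 variables y_4 and y_7 are confined to {1, 2}, which locks those values in; drop them from y_6, y_8.
Determined: y_2=6, y_5=4. The other variables each still have more than one consistent value. That makes 2.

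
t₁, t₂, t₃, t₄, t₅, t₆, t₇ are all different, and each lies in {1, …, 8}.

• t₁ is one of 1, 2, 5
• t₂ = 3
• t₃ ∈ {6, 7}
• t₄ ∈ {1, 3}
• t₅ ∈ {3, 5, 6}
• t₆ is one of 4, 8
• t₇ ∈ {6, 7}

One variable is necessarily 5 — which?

t₅

t₂ must be 3 (only option left). Remove 3 from t₄, t₅.
t₄ must be 1 (only option left). So t₁ can't be 1.
The 2 variables t₃ and t₇ are confined to {6, 7}, which locks those values in; drop them from t₅.
So 5 goes to t₅.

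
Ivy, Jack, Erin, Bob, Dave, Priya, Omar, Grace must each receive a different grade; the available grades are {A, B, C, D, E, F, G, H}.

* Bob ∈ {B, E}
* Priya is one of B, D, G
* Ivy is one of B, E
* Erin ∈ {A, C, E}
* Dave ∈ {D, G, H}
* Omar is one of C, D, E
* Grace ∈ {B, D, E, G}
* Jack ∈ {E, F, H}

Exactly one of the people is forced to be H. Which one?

Dave

The 8 variables draw from only 8 values {A, B, C, D, E, F, G, H}, so each is used; only Erin can be A, hence Erin = A.
The 7 still-open variables together cover exactly {B, C, D, E, F, G, H} — 7 values for 7 variables — and C appears only in Omar's list, so Omar = C.
The 6 still-open variables together cover exactly {B, D, E, F, G, H} — 6 values for 6 variables — and F appears only in Jack's list, so Jack = F.
Among the 5 still-open variables, H fits only Dave (and all 5 values in {B, D, E, G, H} must be used), so Dave = H.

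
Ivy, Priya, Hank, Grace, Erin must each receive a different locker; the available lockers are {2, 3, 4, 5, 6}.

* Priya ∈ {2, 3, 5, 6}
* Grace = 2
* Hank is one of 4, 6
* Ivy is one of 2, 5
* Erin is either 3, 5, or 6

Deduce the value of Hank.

4

Grace's domain is down to {2}, so Grace = 2. So Ivy, Priya can't be 2.
Ivy's domain is down to {5}, so Ivy = 5. Strike 5 from Priya, Erin.
The 3 still-open variables draw from only 3 values {3, 4, 6}, so each is used; only Hank can be 4, hence Hank = 4.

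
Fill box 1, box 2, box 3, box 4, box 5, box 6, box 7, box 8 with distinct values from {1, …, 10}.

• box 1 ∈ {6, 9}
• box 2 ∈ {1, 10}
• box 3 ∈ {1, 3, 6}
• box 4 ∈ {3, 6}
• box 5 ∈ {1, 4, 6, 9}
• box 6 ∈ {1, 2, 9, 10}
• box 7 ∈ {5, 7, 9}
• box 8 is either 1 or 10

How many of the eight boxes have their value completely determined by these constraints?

box 2 and box 8 share exactly the 2 values {1, 10}; by pigeonhole those values go to them, so strike 1, 10 from box 3, box 5, box 6.
box 3 and box 4 share exactly the 2 values {3, 6}; by pigeonhole those values go to them, so strike 3, 6 from box 1, box 5.
That leaves box 1 = 9. So box 5, box 6, box 7 can't be 9.
That leaves box 5 = 4.
box 6 must be 2 (only option left).
Determined: box 1=9, box 5=4, box 6=2. The other boxes each still have more than one consistent value. That makes 3.

3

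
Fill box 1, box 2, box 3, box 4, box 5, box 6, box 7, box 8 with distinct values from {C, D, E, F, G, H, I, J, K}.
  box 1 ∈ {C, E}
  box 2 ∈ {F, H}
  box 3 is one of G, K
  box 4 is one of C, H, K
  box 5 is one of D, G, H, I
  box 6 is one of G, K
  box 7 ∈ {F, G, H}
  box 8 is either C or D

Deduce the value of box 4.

The 8 variables draw from only 8 values {C, D, E, F, G, H, I, K}, so each is used; only box 1 can be E, hence box 1 = E.
Among the 7 still-open variables, I fits only box 5 (and all 7 values in {C, D, F, G, H, I, K} must be used), so box 5 = I.
Among the 6 still-open variables, D fits only box 8 (and all 6 values in {C, D, F, G, H, K} must be used), so box 8 = D.
The 5 still-open variables together cover exactly {C, F, G, H, K} — 5 values for 5 variables — and C appears only in box 4's list, so box 4 = C.

C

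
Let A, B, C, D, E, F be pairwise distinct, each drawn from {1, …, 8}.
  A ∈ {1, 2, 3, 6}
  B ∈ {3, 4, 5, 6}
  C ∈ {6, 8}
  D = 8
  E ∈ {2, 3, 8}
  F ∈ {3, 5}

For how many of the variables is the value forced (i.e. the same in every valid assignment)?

2

D's domain is down to {8}, so D = 8. Remove 8 from C, E.
C's domain is down to {6}, so C = 6. Remove 6 from A, B.
Determined: C=6, D=8. The other variables each still have more than one consistent value. That makes 2.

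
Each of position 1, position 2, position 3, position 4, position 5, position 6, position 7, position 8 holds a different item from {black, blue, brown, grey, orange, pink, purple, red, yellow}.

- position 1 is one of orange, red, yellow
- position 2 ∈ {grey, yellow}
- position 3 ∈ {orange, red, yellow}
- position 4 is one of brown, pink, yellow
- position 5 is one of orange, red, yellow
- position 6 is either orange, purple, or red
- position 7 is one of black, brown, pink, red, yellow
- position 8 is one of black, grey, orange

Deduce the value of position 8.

black

The 8 variables draw from only 8 values {black, brown, grey, orange, pink, purple, red, yellow}, so each is used; only position 6 can be purple, hence position 6 = purple.
position 1, position 3, position 5 share exactly the 3 values {orange, red, yellow}; by pigeonhole those values go to them, so strike orange, red, yellow from position 2, position 4, position 7, position 8.
position 2's domain is down to {grey}, so position 2 = grey. Remove grey from position 8.
So position 8 = black.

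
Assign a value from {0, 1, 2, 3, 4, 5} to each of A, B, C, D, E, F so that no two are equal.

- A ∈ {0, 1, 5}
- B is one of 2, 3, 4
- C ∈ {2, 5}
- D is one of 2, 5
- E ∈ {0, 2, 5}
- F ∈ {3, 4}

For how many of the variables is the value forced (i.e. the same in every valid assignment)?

2

Among the 6 variables, 1 fits only A (and all 6 values in {0, 1, 2, 3, 4, 5} must be used), so A = 1.
The 5 still-open variables together cover exactly {0, 2, 3, 4, 5} — 5 values for 5 variables — and 0 appears only in E's list, so E = 0.
C and D share exactly the 2 values {2, 5}; by pigeonhole those values go to them, so strike 2, 5 from B.
Determined: A=1, E=0. The other variables each still have more than one consistent value. That makes 2.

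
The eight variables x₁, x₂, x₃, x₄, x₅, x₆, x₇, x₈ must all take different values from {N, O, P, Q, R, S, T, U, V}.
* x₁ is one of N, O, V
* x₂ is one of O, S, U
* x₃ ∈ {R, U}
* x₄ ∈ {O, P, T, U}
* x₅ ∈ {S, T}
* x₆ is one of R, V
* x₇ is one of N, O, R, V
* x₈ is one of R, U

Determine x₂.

The 8 variables draw from only 8 values {N, O, P, R, S, T, U, V}, so each is used; only x₄ can be P, hence x₄ = P.
Among the 7 still-open variables, T fits only x₅ (and all 7 values in {N, O, R, S, T, U, V} must be used), so x₅ = T.
Among the 6 still-open variables, S fits only x₂ (and all 6 values in {N, O, R, S, U, V} must be used), so x₂ = S.

S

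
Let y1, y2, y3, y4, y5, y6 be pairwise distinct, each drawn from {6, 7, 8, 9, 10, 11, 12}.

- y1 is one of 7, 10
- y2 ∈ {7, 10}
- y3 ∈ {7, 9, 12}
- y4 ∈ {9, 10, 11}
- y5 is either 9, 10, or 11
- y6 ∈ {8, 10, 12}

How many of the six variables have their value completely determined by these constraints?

2

The 6 variables together cover exactly {7, 8, 9, 10, 11, 12} — 6 values for 6 variables — and 8 appears only in y6's list, so y6 = 8.
Among the 5 still-open variables, 12 fits only y3 (and all 5 values in {7, 9, 10, 11, 12} must be used), so y3 = 12.
y1 and y2 share exactly the 2 values {7, 10}; by pigeonhole those values go to them, so strike 7, 10 from y4, y5.
Determined: y3=12, y6=8. The other variables each still have more than one consistent value. That makes 2.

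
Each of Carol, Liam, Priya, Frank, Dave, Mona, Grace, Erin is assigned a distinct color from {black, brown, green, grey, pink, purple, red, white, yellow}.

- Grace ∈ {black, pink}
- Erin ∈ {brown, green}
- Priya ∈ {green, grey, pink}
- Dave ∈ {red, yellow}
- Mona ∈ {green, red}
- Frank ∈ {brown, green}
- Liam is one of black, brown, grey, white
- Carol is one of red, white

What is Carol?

white

The 8 variables together cover exactly {black, brown, green, grey, pink, red, white, yellow} — 8 values for 8 variables — and yellow appears only in Dave's list, so Dave = yellow.
Frank and Erin between them cover only {brown, green} — a naked pair. Remove those values from Liam, Priya, Mona.
That leaves Mona = red. Remove red from Carol.
So Carol = white.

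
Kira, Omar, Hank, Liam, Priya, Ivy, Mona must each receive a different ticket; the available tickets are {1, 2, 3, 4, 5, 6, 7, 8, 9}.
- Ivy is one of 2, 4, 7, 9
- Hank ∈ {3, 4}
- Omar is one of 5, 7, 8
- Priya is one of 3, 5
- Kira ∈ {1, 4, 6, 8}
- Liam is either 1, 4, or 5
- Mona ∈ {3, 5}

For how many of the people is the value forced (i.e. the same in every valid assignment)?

2

Priya and Mona between them cover only {3, 5} — a naked pair. Remove those values from Omar, Hank, Liam.
Hank's domain is down to {4}, so Hank = 4. Remove 4 from Kira, Liam, Ivy.
Liam must be 1 (only option left). Remove 1 from Kira.
Determined: Hank=4, Liam=1. The other people each still have more than one consistent value. That makes 2.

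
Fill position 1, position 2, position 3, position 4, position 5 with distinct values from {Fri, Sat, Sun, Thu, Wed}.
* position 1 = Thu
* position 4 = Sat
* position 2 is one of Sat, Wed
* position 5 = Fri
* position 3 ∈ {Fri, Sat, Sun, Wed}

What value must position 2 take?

position 1 must be Thu (only option left).
position 4's domain is down to {Sat}, so position 4 = Sat. So position 2, position 3 can't be Sat.
So position 2 = Wed.

Wed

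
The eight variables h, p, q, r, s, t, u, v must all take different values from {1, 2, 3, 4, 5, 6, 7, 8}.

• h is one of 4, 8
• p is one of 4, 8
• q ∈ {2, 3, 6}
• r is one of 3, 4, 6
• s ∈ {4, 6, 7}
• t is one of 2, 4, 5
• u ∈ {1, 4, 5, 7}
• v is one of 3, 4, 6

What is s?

7

The 8 variables draw from only 8 values {1, 2, 3, 4, 5, 6, 7, 8}, so each is used; only u can be 1, hence u = 1.
The 7 still-open variables draw from only 7 values {2, 3, 4, 5, 6, 7, 8}, so each is used; only t can be 5, hence t = 5.
The 6 still-open variables draw from only 6 values {2, 3, 4, 6, 7, 8}, so each is used; only q can be 2, hence q = 2.
Among the 5 still-open variables, 7 fits only s (and all 5 values in {3, 4, 6, 7, 8} must be used), so s = 7.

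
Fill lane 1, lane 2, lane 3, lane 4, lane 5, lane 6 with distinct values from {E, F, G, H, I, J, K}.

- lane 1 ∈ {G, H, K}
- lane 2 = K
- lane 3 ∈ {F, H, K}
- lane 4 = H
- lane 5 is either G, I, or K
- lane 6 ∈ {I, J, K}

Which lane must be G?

lane 1

lane 2 must be K (only option left). So lane 1, lane 3, lane 5, lane 6 can't be K.
That leaves lane 4 = H. Eliminate H elsewhere: lane 1, lane 3.
So G goes to lane 1.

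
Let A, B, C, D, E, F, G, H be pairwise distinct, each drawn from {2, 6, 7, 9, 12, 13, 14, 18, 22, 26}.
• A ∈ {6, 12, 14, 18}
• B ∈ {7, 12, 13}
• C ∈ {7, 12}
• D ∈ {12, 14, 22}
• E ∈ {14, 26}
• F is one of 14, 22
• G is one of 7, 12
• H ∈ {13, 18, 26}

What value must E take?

26

The 8 variables together cover exactly {6, 7, 12, 13, 14, 18, 22, 26} — 8 values for 8 variables — and 6 appears only in A's list, so A = 6.
The 7 still-open variables together cover exactly {7, 12, 13, 14, 18, 22, 26} — 7 values for 7 variables — and 18 appears only in H's list, so H = 18.
The 6 still-open variables together cover exactly {7, 12, 13, 14, 22, 26} — 6 values for 6 variables — and 13 appears only in B's list, so B = 13.
The 5 still-open variables together cover exactly {7, 12, 14, 22, 26} — 5 values for 5 variables — and 26 appears only in E's list, so E = 26.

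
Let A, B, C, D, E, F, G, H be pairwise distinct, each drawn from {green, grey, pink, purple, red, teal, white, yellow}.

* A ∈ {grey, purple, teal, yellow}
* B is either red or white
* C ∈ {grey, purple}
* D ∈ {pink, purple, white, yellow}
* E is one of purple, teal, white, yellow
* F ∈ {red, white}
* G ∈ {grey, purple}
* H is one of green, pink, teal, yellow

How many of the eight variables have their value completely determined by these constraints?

The 8 variables together cover exactly {green, grey, pink, purple, red, teal, white, yellow} — 8 values for 8 variables — and green appears only in H's list, so H = green.
The 7 still-open variables together cover exactly {grey, pink, purple, red, teal, white, yellow} — 7 values for 7 variables — and pink appears only in D's list, so D = pink.
The 2 variables B and F are confined to {red, white}, which locks those values in; drop them from E.
C and G share exactly the 2 values {grey, purple}; by pigeonhole those values go to them, so strike grey, purple from A, E.
Determined: D=pink, H=green. The other variables each still have more than one consistent value. That makes 2.

2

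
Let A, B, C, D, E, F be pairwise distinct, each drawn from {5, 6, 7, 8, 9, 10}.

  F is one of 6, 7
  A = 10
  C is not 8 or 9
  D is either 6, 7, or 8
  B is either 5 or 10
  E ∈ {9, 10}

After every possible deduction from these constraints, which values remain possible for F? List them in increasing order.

A's domain is down to {10}, so A = 10. Strike 10 from B, C, E.
B must be 5 (only option left). So C can't be 5.
E has just one choice, so E = 9.
The 3 still-open variables draw from only 3 values {6, 7, 8}, so each is used; only D can be 8, hence D = 8.
No further eliminations apply; F can still be any of 6, 7.

6, 7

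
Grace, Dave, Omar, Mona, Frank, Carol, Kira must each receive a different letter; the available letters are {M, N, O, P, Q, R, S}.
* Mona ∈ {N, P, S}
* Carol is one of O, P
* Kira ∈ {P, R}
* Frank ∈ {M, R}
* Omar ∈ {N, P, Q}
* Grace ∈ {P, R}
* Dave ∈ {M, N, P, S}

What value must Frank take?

M

The 7 variables draw from only 7 values {M, N, O, P, Q, R, S}, so each is used; only Carol can be O, hence Carol = O.
Among the 6 still-open variables, Q fits only Omar (and all 6 values in {M, N, P, Q, R, S} must be used), so Omar = Q.
Grace and Kira share exactly the 2 values {P, R}; by pigeonhole those values go to them, so strike P, R from Dave, Mona, Frank.
So Frank = M.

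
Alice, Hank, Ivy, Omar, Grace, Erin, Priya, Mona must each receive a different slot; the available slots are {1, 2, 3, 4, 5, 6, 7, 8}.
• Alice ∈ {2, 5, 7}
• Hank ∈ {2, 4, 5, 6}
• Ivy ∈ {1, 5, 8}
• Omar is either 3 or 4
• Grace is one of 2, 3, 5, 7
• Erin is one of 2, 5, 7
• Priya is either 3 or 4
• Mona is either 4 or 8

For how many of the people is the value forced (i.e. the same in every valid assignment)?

3

The 8 variables together cover exactly {1, 2, 3, 4, 5, 6, 7, 8} — 8 values for 8 variables — and 1 appears only in Ivy's list, so Ivy = 1.
The 7 still-open variables together cover exactly {2, 3, 4, 5, 6, 7, 8} — 7 values for 7 variables — and 6 appears only in Hank's list, so Hank = 6.
The 6 still-open variables draw from only 6 values {2, 3, 4, 5, 7, 8}, so each is used; only Mona can be 8, hence Mona = 8.
Omar and Priya share exactly the 2 values {3, 4}; by pigeonhole those values go to them, so strike 3, 4 from Grace.
Determined: Hank=6, Ivy=1, Mona=8. The other people each still have more than one consistent value. That makes 3.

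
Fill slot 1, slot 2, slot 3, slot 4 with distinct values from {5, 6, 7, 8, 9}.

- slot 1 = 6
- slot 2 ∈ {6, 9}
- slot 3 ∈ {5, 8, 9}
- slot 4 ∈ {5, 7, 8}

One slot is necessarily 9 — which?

slot 1's domain is down to {6}, so slot 1 = 6. Strike 6 from slot 2.
So 9 goes to slot 2.

slot 2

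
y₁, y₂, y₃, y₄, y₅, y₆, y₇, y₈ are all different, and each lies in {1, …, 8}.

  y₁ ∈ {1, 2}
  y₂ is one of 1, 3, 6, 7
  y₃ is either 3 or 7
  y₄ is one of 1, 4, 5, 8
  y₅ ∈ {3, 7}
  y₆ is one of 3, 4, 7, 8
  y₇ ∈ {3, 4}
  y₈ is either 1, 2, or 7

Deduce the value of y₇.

The 8 variables draw from only 8 values {1, 2, 3, 4, 5, 6, 7, 8}, so each is used; only y₄ can be 5, hence y₄ = 5.
The 7 still-open variables draw from only 7 values {1, 2, 3, 4, 6, 7, 8}, so each is used; only y₂ can be 6, hence y₂ = 6.
Among the 6 still-open variables, 8 fits only y₆ (and all 6 values in {1, 2, 3, 4, 7, 8} must be used), so y₆ = 8.
The 5 still-open variables together cover exactly {1, 2, 3, 4, 7} — 5 values for 5 variables — and 4 appears only in y₇'s list, so y₇ = 4.

4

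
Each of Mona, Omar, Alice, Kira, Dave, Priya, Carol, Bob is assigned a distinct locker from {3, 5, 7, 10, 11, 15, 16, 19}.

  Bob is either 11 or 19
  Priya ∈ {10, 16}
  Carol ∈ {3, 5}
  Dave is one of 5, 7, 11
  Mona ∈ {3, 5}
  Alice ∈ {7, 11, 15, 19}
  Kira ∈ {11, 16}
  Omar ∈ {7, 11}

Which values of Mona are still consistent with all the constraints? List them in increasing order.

Among the 8 variables, 10 fits only Priya (and all 8 values in {3, 5, 7, 10, 11, 15, 16, 19} must be used), so Priya = 10.
The 7 still-open variables together cover exactly {3, 5, 7, 11, 15, 16, 19} — 7 values for 7 variables — and 15 appears only in Alice's list, so Alice = 15.
Among the 6 still-open variables, 16 fits only Kira (and all 6 values in {3, 5, 7, 11, 16, 19} must be used), so Kira = 16.
The 5 still-open variables draw from only 5 values {3, 5, 7, 11, 19}, so each is used; only Bob can be 19, hence Bob = 19.
Mona and Carol between them cover only {3, 5} — a naked pair. Remove those values from Dave.
No further eliminations apply; Mona can still be any of 3, 5.

3, 5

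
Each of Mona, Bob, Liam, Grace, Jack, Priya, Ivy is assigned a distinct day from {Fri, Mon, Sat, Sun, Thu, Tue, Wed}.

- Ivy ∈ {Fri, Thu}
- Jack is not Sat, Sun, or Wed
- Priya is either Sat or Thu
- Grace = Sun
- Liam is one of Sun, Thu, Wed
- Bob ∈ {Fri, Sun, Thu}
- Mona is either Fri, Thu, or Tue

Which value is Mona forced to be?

Grace's domain is down to {Sun}, so Grace = Sun. Strike Sun from Bob, Liam.
Among the 6 still-open variables, Mon fits only Jack (and all 6 values in {Fri, Mon, Sat, Thu, Tue, Wed} must be used), so Jack = Mon.
The 5 still-open variables draw from only 5 values {Fri, Sat, Thu, Tue, Wed}, so each is used; only Priya can be Sat, hence Priya = Sat.
The 4 still-open variables draw from only 4 values {Fri, Thu, Tue, Wed}, so each is used; only Mona can be Tue, hence Mona = Tue.

Tue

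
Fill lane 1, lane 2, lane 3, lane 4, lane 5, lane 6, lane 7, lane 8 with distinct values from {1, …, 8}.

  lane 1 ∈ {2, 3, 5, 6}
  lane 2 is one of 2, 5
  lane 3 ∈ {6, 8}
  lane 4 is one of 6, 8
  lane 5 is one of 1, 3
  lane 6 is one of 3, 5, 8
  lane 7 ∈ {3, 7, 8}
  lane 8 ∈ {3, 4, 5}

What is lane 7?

7

The 8 variables together cover exactly {1, 2, 3, 4, 5, 6, 7, 8} — 8 values for 8 variables — and 1 appears only in lane 5's list, so lane 5 = 1.
Among the 7 still-open variables, 4 fits only lane 8 (and all 7 values in {2, 3, 4, 5, 6, 7, 8} must be used), so lane 8 = 4.
The 6 still-open variables together cover exactly {2, 3, 5, 6, 7, 8} — 6 values for 6 variables — and 7 appears only in lane 7's list, so lane 7 = 7.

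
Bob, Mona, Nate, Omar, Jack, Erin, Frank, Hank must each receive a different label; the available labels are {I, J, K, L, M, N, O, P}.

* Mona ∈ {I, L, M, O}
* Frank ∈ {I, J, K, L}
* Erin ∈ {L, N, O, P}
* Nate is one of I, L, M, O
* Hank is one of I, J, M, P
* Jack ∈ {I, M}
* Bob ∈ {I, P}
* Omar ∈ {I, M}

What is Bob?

The 8 variables together cover exactly {I, J, K, L, M, N, O, P} — 8 values for 8 variables — and K appears only in Frank's list, so Frank = K.
The 7 still-open variables draw from only 7 values {I, J, L, M, N, O, P}, so each is used; only Hank can be J, hence Hank = J.
The 6 still-open variables draw from only 6 values {I, L, M, N, O, P}, so each is used; only Erin can be N, hence Erin = N.
The 5 still-open variables draw from only 5 values {I, L, M, O, P}, so each is used; only Bob can be P, hence Bob = P.

P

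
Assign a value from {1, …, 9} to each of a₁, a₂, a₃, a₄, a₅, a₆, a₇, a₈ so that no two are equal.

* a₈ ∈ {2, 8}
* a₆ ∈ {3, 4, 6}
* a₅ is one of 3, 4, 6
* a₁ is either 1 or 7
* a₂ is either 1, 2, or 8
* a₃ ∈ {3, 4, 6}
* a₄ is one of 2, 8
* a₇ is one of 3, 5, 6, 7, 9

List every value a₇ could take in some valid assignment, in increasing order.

5, 9

a₄ and a₈ between them cover only {2, 8} — a naked pair. Remove those values from a₂.
a₂'s domain is down to {1}, so a₂ = 1. Eliminate 1 elsewhere: a₁.
a₁'s domain is down to {7}, so a₁ = 7. Remove 7 from a₇.
a₃, a₅, a₆ between them cover only {3, 4, 6} — a naked triple. Remove those values from a₇.
No further eliminations apply; a₇ can still be any of 5, 9.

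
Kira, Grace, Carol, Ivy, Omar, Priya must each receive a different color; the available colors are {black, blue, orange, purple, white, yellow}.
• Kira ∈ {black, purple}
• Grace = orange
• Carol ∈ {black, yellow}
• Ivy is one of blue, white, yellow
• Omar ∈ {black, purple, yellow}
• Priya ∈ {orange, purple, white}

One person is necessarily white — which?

Priya

Grace has just one choice, so Grace = orange. Eliminate orange elsewhere: Priya.
The 5 still-open variables draw from only 5 values {black, blue, purple, white, yellow}, so each is used; only Ivy can be blue, hence Ivy = blue.
The 4 still-open variables draw from only 4 values {black, purple, white, yellow}, so each is used; only Priya can be white, hence Priya = white.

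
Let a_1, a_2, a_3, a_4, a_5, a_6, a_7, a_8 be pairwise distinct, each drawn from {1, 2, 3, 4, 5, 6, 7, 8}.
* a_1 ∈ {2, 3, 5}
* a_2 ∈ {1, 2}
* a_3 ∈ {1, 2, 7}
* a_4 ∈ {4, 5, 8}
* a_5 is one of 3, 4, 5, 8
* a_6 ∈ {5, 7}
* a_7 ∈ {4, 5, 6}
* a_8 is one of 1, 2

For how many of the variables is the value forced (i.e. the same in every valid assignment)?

The 8 variables together cover exactly {1, 2, 3, 4, 5, 6, 7, 8} — 8 values for 8 variables — and 6 appears only in a_7's list, so a_7 = 6.
The 2 variables a_2 and a_8 are confined to {1, 2}, which locks those values in; drop them from a_1, a_3.
a_3 has just one choice, so a_3 = 7. Eliminate 7 elsewhere: a_6.
a_6's domain is down to {5}, so a_6 = 5. Strike 5 from a_1, a_4, a_5.
That leaves a_1 = 3. Eliminate 3 elsewhere: a_5.
Determined: a_1=3, a_3=7, a_6=5, a_7=6. The other variables each still have more than one consistent value. That makes 4.

4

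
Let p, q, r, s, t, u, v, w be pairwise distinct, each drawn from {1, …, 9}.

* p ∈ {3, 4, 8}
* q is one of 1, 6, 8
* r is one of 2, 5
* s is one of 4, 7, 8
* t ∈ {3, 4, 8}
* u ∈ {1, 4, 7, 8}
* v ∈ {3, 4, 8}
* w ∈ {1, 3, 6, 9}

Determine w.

p, t, v share exactly the 3 values {3, 4, 8}; by pigeonhole those values go to them, so strike 3, 4, 8 from q, s, u, w.
That leaves s = 7. Remove 7 from u.
u must be 1 (only option left). Eliminate 1 elsewhere: q, w.
q's domain is down to {6}, so q = 6. So w can't be 6.
So w = 9.

9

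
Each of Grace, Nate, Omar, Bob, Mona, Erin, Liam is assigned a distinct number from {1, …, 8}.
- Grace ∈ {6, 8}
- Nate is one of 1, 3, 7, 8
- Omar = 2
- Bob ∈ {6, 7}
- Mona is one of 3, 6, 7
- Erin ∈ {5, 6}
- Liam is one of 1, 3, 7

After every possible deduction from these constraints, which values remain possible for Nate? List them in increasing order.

1, 3, 7, 8

Omar's domain is down to {2}, so Omar = 2.
The 6 still-open variables draw from only 6 values {1, 3, 5, 6, 7, 8}, so each is used; only Erin can be 5, hence Erin = 5.
No further eliminations apply; Nate can still be any of 1, 3, 7, 8.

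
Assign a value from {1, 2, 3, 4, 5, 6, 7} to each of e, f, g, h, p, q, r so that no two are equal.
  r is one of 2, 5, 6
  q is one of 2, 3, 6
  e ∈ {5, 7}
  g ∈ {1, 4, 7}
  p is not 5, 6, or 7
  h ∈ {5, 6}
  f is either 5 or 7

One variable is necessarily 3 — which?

e and f between them cover only {5, 7} — a naked pair. Remove those values from g, h, r.
h must be 6 (only option left). So q, r can't be 6.
r has just one choice, so r = 2. Remove 2 from p, q.
So 3 goes to q.

q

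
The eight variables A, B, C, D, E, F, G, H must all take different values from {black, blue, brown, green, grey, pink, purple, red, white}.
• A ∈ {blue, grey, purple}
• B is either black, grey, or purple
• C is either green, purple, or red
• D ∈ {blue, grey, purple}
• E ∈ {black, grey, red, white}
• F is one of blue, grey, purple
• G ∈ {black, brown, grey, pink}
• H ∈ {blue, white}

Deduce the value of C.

green

The 3 variables A, D, F are confined to {blue, grey, purple}, which locks those values in; drop them from B, C, E, G, H.
B's domain is down to {black}, so B = black. Eliminate black elsewhere: E, G.
That leaves H = white. Eliminate white elsewhere: E.
E must be red (only option left). Eliminate red elsewhere: C.
So C = green.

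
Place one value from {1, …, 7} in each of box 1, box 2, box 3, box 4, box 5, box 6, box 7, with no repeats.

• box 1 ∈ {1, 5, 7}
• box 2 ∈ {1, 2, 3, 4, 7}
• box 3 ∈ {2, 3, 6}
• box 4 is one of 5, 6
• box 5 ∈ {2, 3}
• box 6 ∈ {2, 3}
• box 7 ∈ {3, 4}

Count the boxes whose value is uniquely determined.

The 2 variables box 5 and box 6 are confined to {2, 3}, which locks those values in; drop them from box 2, box 3, box 7.
box 3's domain is down to {6}, so box 3 = 6. Remove 6 from box 4.
That leaves box 4 = 5. Strike 5 from box 1.
box 7 has just one choice, so box 7 = 4. Strike 4 from box 2.
Determined: box 3=6, box 4=5, box 7=4. The other boxes each still have more than one consistent value. That makes 3.

3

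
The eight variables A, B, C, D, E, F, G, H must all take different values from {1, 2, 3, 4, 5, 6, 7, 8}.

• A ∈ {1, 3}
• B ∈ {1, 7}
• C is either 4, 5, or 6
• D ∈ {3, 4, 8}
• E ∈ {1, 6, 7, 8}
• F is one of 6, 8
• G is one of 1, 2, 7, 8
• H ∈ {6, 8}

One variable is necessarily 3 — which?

The 8 variables together cover exactly {1, 2, 3, 4, 5, 6, 7, 8} — 8 values for 8 variables — and 2 appears only in G's list, so G = 2.
Among the 7 still-open variables, 5 fits only C (and all 7 values in {1, 3, 4, 5, 6, 7, 8} must be used), so C = 5.
The 6 still-open variables together cover exactly {1, 3, 4, 6, 7, 8} — 6 values for 6 variables — and 4 appears only in D's list, so D = 4.
The 5 still-open variables draw from only 5 values {1, 3, 6, 7, 8}, so each is used; only A can be 3, hence A = 3.

A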